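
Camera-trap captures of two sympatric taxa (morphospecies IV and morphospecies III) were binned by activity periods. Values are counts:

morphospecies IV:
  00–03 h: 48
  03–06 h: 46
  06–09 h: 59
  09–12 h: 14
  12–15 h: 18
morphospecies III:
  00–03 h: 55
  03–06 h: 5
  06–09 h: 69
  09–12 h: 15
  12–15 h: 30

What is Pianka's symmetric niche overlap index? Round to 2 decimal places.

0.89

Proportions for morphospecies IV (n=185): 48/185=0.2595, 46/185=0.2486, 59/185=0.3189, 14/185=0.0757, 18/185=0.0973
Proportions for morphospecies III (n=174): 55/174=0.3161, 5/174=0.0287, 69/174=0.3966, 15/174=0.0862, 30/174=0.1724
Σ p₁ᵢp₂ᵢ = 0.082028 + 0.007135 + 0.126476 + 0.006525 + 0.016775 = 0.238939
Σp_1ᵢ² = 0.2595² + 0.2486² + 0.3189² + 0.0757² + 0.0973² = 0.067340 + 0.061802 + 0.101697 + 0.005730 + 0.009467 = 0.246036
Σp_2ᵢ² = 0.3161² + 0.0287² + 0.3966² + 0.0862² + 0.1724² = 0.099919 + 0.000824 + 0.157292 + 0.007430 + 0.029722 = 0.295187
O = 0.238939 / √(0.246036 × 0.295187) = 0.238939 / 0.2694933 = 0.8866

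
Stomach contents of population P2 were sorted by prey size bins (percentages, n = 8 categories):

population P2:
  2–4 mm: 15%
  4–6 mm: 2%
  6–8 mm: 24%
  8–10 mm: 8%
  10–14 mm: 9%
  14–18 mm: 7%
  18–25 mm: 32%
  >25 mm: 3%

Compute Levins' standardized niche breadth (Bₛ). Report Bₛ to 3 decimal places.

0.560

Convert percentages to proportions (divide by 100).
Σpᵢ² = 0.15² + 0.02² + 0.24² + 0.08² + 0.09² + 0.07² + 0.32² + 0.03² = 0.0225 + 0.0004 + 0.0576 + 0.0064 + 0.0081 + 0.0049 + 0.1024 + 0.0009 = 0.2032
B = 1 / 0.2032 = 4.92126
Bₛ = (B − 1)/(n − 1) = (4.92126 − 1)/(8 − 1) = 3.92126/7 = 0.56018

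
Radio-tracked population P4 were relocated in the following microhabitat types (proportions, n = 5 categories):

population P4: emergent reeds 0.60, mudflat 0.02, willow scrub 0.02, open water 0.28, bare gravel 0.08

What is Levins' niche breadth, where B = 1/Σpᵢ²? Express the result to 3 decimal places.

Σpᵢ² = 0.60² + 0.02² + 0.02² + 0.28² + 0.08² = 0.3600 + 0.0004 + 0.0004 + 0.0784 + 0.0064 = 0.4456
B = 1 / 0.4456 = 2.24417

2.244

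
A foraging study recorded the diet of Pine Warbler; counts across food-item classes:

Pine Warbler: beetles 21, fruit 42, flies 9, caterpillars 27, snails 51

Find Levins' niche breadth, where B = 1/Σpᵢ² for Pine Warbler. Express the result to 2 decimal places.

4.01

Proportions for Pine Warbler (n=150): 21/150=0.1400, 42/150=0.2800, 9/150=0.0600, 27/150=0.1800, 51/150=0.3400
Σpᵢ² = 0.1400² + 0.2800² + 0.0600² + 0.1800² + 0.3400² = 0.019600 + 0.078400 + 0.003600 + 0.032400 + 0.115600 = 0.249600
B = 1 / 0.249600 = 4.0064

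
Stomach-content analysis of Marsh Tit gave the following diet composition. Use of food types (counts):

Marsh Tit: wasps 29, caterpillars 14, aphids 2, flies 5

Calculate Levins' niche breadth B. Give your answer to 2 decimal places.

Proportions for Marsh Tit (n=50): 29/50=0.5800, 14/50=0.2800, 2/50=0.0400, 5/50=0.1000
Σpᵢ² = 0.5800² + 0.2800² + 0.0400² + 0.1000² = 0.336400 + 0.078400 + 0.001600 + 0.010000 = 0.426400
B = 1 / 0.426400 = 2.3452

2.35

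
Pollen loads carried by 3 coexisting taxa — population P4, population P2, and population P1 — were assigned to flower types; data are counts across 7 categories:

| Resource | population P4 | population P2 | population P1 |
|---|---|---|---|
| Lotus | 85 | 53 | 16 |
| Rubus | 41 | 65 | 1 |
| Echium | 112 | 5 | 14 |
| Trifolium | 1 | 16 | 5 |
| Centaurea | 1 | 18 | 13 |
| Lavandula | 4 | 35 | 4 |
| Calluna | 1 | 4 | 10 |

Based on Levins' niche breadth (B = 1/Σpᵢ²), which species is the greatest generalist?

population P1

Proportions for population P4 (n=245): 85/245=0.3469, 41/245=0.1673, 112/245=0.4571, 1/245=0.0041, 1/245=0.0041, 4/245=0.0163, 1/245=0.0041
Proportions for population P2 (n=196): 53/196=0.2704, 65/196=0.3316, 5/196=0.0255, 16/196=0.0816, 18/196=0.0918, 35/196=0.1786, 4/196=0.0204
Proportions for population P1 (n=63): 16/63=0.2540, 1/63=0.0159, 14/63=0.2222, 5/63=0.0794, 13/63=0.2063, 4/63=0.0635, 10/63=0.1587
Σp_P4ᵢ² = 0.3469² + 0.1673² + 0.4571² + 0.0041² + 0.0041² + 0.0163² + 0.0041² = 0.120340 + 0.027989 + 0.208940 + 0.000017 + 0.000017 + 0.000266 + 0.000017 = 0.357586
B_P4 = 1 / 0.357586 = 2.7965
Σp_P2ᵢ² = 0.2704² + 0.3316² + 0.0255² + 0.0816² + 0.0918² + 0.1786² + 0.0204² = 0.073116 + 0.109959 + 0.000650 + 0.006659 + 0.008427 + 0.031898 + 0.000416 = 0.231125
B_P2 = 1 / 0.231125 = 4.3267
Σp_P1ᵢ² = 0.2540² + 0.0159² + 0.2222² + 0.0794² + 0.2063² + 0.0635² + 0.1587² = 0.064516 + 0.000253 + 0.049373 + 0.006304 + 0.042560 + 0.004032 + 0.025186 = 0.192224
B_P1 = 1 / 0.192224 = 5.2023
Highest B → broadest niche (most generalist): population P1 (B = 5.20).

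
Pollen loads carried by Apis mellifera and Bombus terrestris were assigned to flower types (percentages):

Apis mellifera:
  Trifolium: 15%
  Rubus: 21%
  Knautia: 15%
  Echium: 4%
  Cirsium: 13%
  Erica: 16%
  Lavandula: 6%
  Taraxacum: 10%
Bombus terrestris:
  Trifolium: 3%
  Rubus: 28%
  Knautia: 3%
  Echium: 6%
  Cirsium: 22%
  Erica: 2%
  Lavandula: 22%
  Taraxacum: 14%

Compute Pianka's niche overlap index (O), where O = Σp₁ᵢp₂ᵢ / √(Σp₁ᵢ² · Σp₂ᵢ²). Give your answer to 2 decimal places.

0.75

Convert percentages to proportions (divide by 100).
Σ p₁ᵢp₂ᵢ = 0.0045 + 0.0588 + 0.0045 + 0.0024 + 0.0286 + 0.0032 + 0.0132 + 0.0140 = 0.1292
Σp_1ᵢ² = 0.15² + 0.21² + 0.15² + 0.04² + 0.13² + 0.16² + 0.06² + 0.10² = 0.0225 + 0.0441 + 0.0225 + 0.0016 + 0.0169 + 0.0256 + 0.0036 + 0.0100 = 0.1468
Σp_2ᵢ² = 0.03² + 0.28² + 0.03² + 0.06² + 0.22² + 0.02² + 0.22² + 0.14² = 0.0009 + 0.0784 + 0.0009 + 0.0036 + 0.0484 + 0.0004 + 0.0484 + 0.0196 = 0.2006
O = 0.1292 / √(0.1468 × 0.2006) = 0.1292 / 0.17160 = 0.7529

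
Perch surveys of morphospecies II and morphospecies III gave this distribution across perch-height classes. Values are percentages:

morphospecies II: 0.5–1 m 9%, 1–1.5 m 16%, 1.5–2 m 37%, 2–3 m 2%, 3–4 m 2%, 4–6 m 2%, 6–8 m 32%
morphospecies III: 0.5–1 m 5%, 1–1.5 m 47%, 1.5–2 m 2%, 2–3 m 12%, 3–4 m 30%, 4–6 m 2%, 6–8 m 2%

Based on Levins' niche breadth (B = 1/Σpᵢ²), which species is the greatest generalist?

Convert percentages to proportions (divide by 100).
Σp_IIᵢ² = 0.09² + 0.16² + 0.37² + 0.02² + 0.02² + 0.02² + 0.32² = 0.0081 + 0.0256 + 0.1369 + 0.0004 + 0.0004 + 0.0004 + 0.1024 = 0.2742
B_II = 1 / 0.2742 = 3.6470
Σp_IIIᵢ² = 0.05² + 0.47² + 0.02² + 0.12² + 0.30² + 0.02² + 0.02² = 0.0025 + 0.2209 + 0.0004 + 0.0144 + 0.0900 + 0.0004 + 0.0004 = 0.3290
B_III = 1 / 0.3290 = 3.0395
Highest B → broadest niche (most generalist): morphospecies II (B = 3.65).

morphospecies II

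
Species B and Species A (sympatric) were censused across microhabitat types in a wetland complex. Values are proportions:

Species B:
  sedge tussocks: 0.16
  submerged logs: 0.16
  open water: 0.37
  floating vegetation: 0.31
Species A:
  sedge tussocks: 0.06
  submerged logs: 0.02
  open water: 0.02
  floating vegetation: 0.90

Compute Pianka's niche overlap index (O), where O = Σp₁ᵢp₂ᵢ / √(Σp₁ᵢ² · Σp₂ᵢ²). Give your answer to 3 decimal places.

Σ p₁ᵢp₂ᵢ = 0.0096 + 0.0032 + 0.0074 + 0.2790 = 0.2992
Σp_1ᵢ² = 0.16² + 0.16² + 0.37² + 0.31² = 0.0256 + 0.0256 + 0.1369 + 0.0961 = 0.2842
Σp_2ᵢ² = 0.06² + 0.02² + 0.02² + 0.90² = 0.0036 + 0.0004 + 0.0004 + 0.8100 = 0.8144
O = 0.2992 / √(0.2842 × 0.8144) = 0.2992 / 0.481095 = 0.62191

0.622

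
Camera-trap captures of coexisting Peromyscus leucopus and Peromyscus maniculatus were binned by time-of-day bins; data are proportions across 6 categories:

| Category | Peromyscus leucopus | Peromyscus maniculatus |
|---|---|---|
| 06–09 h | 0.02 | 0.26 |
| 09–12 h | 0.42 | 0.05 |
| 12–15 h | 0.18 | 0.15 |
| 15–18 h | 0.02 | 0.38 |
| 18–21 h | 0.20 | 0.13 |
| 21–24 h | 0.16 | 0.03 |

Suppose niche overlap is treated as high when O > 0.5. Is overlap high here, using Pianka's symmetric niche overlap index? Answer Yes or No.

Σ p₁ᵢp₂ᵢ = 0.0052 + 0.0210 + 0.0270 + 0.0076 + 0.0260 + 0.0048 = 0.0916
Σp_1ᵢ² = 0.02² + 0.42² + 0.18² + 0.02² + 0.20² + 0.16² = 0.0004 + 0.1764 + 0.0324 + 0.0004 + 0.0400 + 0.0256 = 0.2752
Σp_2ᵢ² = 0.26² + 0.05² + 0.15² + 0.38² + 0.13² + 0.03² = 0.0676 + 0.0025 + 0.0225 + 0.1444 + 0.0169 + 0.0009 = 0.2548
O = 0.0916 / √(0.2752 × 0.2548) = 0.0916 / 0.26480 = 0.3459
O = 0.3459 < 0.5 → No.

No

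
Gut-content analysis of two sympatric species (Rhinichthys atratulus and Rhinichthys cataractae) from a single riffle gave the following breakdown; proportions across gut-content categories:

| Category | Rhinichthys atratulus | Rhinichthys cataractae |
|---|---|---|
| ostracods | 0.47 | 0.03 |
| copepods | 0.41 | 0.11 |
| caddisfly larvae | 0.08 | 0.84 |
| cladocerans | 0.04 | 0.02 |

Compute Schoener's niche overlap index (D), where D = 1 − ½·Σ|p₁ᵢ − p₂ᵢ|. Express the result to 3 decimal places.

Σ|p₁ᵢ − p₂ᵢ| = 0.44 + 0.30 + 0.76 + 0.02 = 1.52
D = 1 − ½ × 1.52 = 1 − 0.760 = 0.24000

0.240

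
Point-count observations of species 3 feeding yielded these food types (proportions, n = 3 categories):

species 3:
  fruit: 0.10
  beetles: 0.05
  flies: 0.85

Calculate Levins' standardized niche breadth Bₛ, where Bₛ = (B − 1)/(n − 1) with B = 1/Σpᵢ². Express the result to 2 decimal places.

Σpᵢ² = 0.10² + 0.05² + 0.85² = 0.0100 + 0.0025 + 0.7225 = 0.7350
B = 1 / 0.7350 = 1.3605
Bₛ = (B − 1)/(n − 1) = (1.3605 − 1)/(3 − 1) = 0.3605/2 = 0.1803

0.18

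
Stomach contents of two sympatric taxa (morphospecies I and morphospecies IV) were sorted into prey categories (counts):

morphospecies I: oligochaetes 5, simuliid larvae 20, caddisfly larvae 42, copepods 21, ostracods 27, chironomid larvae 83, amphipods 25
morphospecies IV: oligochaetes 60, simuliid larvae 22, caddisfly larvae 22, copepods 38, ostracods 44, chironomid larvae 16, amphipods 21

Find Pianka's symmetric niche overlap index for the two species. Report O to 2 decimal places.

Proportions for morphospecies I (n=223): 5/223=0.0224, 20/223=0.0897, 42/223=0.1883, 21/223=0.0942, 27/223=0.1211, 83/223=0.3722, 25/223=0.1121
Proportions for morphospecies IV (n=223): 60/223=0.2691, 22/223=0.0987, 22/223=0.0987, 38/223=0.1704, 44/223=0.1973, 16/223=0.0717, 21/223=0.0942
Σ p₁ᵢp₂ᵢ = 0.006028 + 0.008853 + 0.018585 + 0.016052 + 0.023893 + 0.026687 + 0.010560 = 0.110658
Σp_1ᵢ² = 0.0224² + 0.0897² + 0.1883² + 0.0942² + 0.1211² + 0.3722² + 0.1121² = 0.000502 + 0.008046 + 0.035457 + 0.008874 + 0.014665 + 0.138533 + 0.012566 = 0.218643
Σp_2ᵢ² = 0.2691² + 0.0987² + 0.0987² + 0.1704² + 0.1973² + 0.0717² + 0.0942² = 0.072415 + 0.009742 + 0.009742 + 0.029036 + 0.038927 + 0.005141 + 0.008874 = 0.173877
O = 0.110658 / √(0.218643 × 0.173877) = 0.110658 / 0.1949795 = 0.5675

0.57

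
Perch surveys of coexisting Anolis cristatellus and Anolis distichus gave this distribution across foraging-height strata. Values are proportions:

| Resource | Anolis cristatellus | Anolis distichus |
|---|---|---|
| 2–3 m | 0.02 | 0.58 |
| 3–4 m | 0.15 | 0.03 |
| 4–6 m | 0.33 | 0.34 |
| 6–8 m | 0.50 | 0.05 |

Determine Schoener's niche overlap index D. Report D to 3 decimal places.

Σ|p₁ᵢ − p₂ᵢ| = 0.56 + 0.12 + 0.01 + 0.45 = 1.14
D = 1 − ½ × 1.14 = 1 − 0.570 = 0.43000

0.430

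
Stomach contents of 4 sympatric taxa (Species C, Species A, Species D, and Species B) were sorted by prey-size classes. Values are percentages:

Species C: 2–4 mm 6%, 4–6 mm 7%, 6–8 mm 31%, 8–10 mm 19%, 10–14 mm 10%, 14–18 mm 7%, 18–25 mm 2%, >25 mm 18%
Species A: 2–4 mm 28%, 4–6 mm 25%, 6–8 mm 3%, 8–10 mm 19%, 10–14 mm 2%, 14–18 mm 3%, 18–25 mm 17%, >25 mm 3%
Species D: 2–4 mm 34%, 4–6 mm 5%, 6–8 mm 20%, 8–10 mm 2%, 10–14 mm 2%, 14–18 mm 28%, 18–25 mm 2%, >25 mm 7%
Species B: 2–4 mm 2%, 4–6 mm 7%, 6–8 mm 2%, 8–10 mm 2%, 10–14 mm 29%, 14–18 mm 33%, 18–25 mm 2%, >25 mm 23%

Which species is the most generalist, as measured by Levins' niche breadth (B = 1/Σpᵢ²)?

Convert percentages to proportions (divide by 100).
Σp_Cᵢ² = 0.06² + 0.07² + 0.31² + 0.19² + 0.10² + 0.07² + 0.02² + 0.18² = 0.0036 + 0.0049 + 0.0961 + 0.0361 + 0.0100 + 0.0049 + 0.0004 + 0.0324 = 0.1884
B_C = 1 / 0.1884 = 5.3079
Σp_Aᵢ² = 0.28² + 0.25² + 0.03² + 0.19² + 0.02² + 0.03² + 0.17² + 0.03² = 0.0784 + 0.0625 + 0.0009 + 0.0361 + 0.0004 + 0.0009 + 0.0289 + 0.0009 = 0.2090
B_A = 1 / 0.2090 = 4.7847
Σp_Dᵢ² = 0.34² + 0.05² + 0.20² + 0.02² + 0.02² + 0.28² + 0.02² + 0.07² = 0.1156 + 0.0025 + 0.0400 + 0.0004 + 0.0004 + 0.0784 + 0.0004 + 0.0049 = 0.2426
B_D = 1 / 0.2426 = 4.1220
Σp_Bᵢ² = 0.02² + 0.07² + 0.02² + 0.02² + 0.29² + 0.33² + 0.02² + 0.23² = 0.0004 + 0.0049 + 0.0004 + 0.0004 + 0.0841 + 0.1089 + 0.0004 + 0.0529 = 0.2524
B_B = 1 / 0.2524 = 3.9620
Highest B → broadest niche (most generalist): Species C (B = 5.31).

Species C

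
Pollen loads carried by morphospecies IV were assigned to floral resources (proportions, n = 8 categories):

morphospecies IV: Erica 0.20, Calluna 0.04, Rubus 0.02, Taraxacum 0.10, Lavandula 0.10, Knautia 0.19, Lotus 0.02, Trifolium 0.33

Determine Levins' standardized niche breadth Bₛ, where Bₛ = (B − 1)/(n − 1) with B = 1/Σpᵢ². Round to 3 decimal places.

Σpᵢ² = 0.20² + 0.04² + 0.02² + 0.10² + 0.10² + 0.19² + 0.02² + 0.33² = 0.0400 + 0.0016 + 0.0004 + 0.0100 + 0.0100 + 0.0361 + 0.0004 + 0.1089 = 0.2074
B = 1 / 0.2074 = 4.82160
Bₛ = (B − 1)/(n − 1) = (4.82160 − 1)/(8 − 1) = 3.82160/7 = 0.54594

0.546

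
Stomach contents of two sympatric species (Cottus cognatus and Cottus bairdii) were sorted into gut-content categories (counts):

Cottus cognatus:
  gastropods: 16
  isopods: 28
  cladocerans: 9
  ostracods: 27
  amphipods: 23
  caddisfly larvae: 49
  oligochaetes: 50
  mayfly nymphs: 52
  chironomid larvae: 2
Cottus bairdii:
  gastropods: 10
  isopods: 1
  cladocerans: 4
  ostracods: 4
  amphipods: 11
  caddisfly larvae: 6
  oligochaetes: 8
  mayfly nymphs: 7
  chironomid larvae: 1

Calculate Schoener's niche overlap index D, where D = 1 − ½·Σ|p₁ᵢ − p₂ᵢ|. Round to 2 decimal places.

0.70

Proportions for Cottus cognatus (n=256): 16/256=0.0625, 28/256=0.1094, 9/256=0.0352, 27/256=0.1055, 23/256=0.0898, 49/256=0.1914, 50/256=0.1953, 52/256=0.2031, 2/256=0.0078
Proportions for Cottus bairdii (n=52): 10/52=0.1923, 1/52=0.0192, 4/52=0.0769, 4/52=0.0769, 11/52=0.2115, 6/52=0.1154, 8/52=0.1538, 7/52=0.1346, 1/52=0.0192
Σ|p₁ᵢ − p₂ᵢ| = 0.1298 + 0.0902 + 0.0417 + 0.0286 + 0.1217 + 0.0760 + 0.0415 + 0.0685 + 0.0114 = 0.6094
D = 1 − ½ × 0.6094 = 1 − 0.30470 = 0.69530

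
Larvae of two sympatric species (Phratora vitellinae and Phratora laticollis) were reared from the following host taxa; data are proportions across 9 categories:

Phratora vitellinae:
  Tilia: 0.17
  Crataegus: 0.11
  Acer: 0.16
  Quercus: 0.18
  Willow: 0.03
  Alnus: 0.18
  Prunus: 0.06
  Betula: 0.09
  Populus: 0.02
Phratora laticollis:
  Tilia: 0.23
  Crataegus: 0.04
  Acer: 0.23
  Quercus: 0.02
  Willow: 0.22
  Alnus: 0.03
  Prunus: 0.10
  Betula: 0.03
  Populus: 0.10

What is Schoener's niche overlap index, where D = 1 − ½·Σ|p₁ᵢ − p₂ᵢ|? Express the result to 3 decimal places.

0.560

Σ|p₁ᵢ − p₂ᵢ| = 0.06 + 0.07 + 0.07 + 0.16 + 0.19 + 0.15 + 0.04 + 0.06 + 0.08 = 0.88
D = 1 − ½ × 0.88 = 1 − 0.440 = 0.56000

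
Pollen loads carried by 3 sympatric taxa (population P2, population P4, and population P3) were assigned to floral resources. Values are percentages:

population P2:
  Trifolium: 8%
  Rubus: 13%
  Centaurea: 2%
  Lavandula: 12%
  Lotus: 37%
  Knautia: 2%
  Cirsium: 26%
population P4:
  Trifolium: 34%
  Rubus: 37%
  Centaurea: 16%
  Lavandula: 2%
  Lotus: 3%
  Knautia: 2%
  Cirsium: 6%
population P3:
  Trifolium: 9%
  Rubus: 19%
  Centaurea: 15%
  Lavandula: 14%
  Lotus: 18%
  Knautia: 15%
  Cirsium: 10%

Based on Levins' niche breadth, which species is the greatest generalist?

Convert percentages to proportions (divide by 100).
Σp_P2ᵢ² = 0.08² + 0.13² + 0.02² + 0.12² + 0.37² + 0.02² + 0.26² = 0.0064 + 0.0169 + 0.0004 + 0.0144 + 0.1369 + 0.0004 + 0.0676 = 0.2430
B_P2 = 1 / 0.2430 = 4.1152
Σp_P4ᵢ² = 0.34² + 0.37² + 0.16² + 0.02² + 0.03² + 0.02² + 0.06² = 0.1156 + 0.1369 + 0.0256 + 0.0004 + 0.0009 + 0.0004 + 0.0036 = 0.2834
B_P4 = 1 / 0.2834 = 3.5286
Σp_P3ᵢ² = 0.09² + 0.19² + 0.15² + 0.14² + 0.18² + 0.15² + 0.10² = 0.0081 + 0.0361 + 0.0225 + 0.0196 + 0.0324 + 0.0225 + 0.0100 = 0.1512
B_P3 = 1 / 0.1512 = 6.6138
Highest B → broadest niche (most generalist): population P3 (B = 6.61).

population P3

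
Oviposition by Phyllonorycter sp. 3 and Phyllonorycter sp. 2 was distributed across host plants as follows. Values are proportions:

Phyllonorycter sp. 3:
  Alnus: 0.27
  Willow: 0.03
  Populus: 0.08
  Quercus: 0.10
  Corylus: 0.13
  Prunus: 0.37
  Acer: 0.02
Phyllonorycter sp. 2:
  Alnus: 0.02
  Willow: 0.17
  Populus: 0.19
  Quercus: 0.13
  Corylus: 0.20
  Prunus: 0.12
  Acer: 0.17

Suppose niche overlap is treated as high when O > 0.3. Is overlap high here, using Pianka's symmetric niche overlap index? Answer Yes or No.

Σ p₁ᵢp₂ᵢ = 0.0054 + 0.0051 + 0.0152 + 0.0130 + 0.0260 + 0.0444 + 0.0034 = 0.1125
Σp_1ᵢ² = 0.27² + 0.03² + 0.08² + 0.10² + 0.13² + 0.37² + 0.02² = 0.0729 + 0.0009 + 0.0064 + 0.0100 + 0.0169 + 0.1369 + 0.0004 = 0.2444
Σp_2ᵢ² = 0.02² + 0.17² + 0.19² + 0.13² + 0.20² + 0.12² + 0.17² = 0.0004 + 0.0289 + 0.0361 + 0.0169 + 0.0400 + 0.0144 + 0.0289 = 0.1656
O = 0.1125 / √(0.2444 × 0.1656) = 0.1125 / 0.20118 = 0.5592
O = 0.5592 > 0.3 → Yes.

Yes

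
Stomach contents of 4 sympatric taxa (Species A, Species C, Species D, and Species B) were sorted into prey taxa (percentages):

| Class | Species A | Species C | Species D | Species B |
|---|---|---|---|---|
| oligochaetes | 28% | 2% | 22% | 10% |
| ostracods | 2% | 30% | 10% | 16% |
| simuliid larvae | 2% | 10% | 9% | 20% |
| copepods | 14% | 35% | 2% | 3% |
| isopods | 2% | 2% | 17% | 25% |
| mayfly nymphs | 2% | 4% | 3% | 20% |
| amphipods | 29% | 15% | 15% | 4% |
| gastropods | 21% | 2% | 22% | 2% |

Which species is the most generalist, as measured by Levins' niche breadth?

Convert percentages to proportions (divide by 100).
Σp_Aᵢ² = 0.28² + 0.02² + 0.02² + 0.14² + 0.02² + 0.02² + 0.29² + 0.21² = 0.0784 + 0.0004 + 0.0004 + 0.0196 + 0.0004 + 0.0004 + 0.0841 + 0.0441 = 0.2278
B_A = 1 / 0.2278 = 4.3898
Σp_Cᵢ² = 0.02² + 0.30² + 0.10² + 0.35² + 0.02² + 0.04² + 0.15² + 0.02² = 0.0004 + 0.0900 + 0.0100 + 0.1225 + 0.0004 + 0.0016 + 0.0225 + 0.0004 = 0.2478
B_C = 1 / 0.2478 = 4.0355
Σp_Dᵢ² = 0.22² + 0.10² + 0.09² + 0.02² + 0.17² + 0.03² + 0.15² + 0.22² = 0.0484 + 0.0100 + 0.0081 + 0.0004 + 0.0289 + 0.0009 + 0.0225 + 0.0484 = 0.1676
B_D = 1 / 0.1676 = 5.9666
Σp_Bᵢ² = 0.10² + 0.16² + 0.20² + 0.03² + 0.25² + 0.20² + 0.04² + 0.02² = 0.0100 + 0.0256 + 0.0400 + 0.0009 + 0.0625 + 0.0400 + 0.0016 + 0.0004 = 0.1810
B_B = 1 / 0.1810 = 5.5249
Highest B → broadest niche (most generalist): Species D (B = 5.97).

Species D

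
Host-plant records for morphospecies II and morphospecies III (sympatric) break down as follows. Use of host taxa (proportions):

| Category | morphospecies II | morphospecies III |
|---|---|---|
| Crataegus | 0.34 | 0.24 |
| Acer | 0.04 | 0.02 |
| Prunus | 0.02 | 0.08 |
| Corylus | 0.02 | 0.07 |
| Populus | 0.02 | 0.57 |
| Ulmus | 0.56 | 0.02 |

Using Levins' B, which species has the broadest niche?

morphospecies III

Σp_IIᵢ² = 0.34² + 0.04² + 0.02² + 0.02² + 0.02² + 0.56² = 0.1156 + 0.0016 + 0.0004 + 0.0004 + 0.0004 + 0.3136 = 0.4320
B_II = 1 / 0.4320 = 2.3148
Σp_IIIᵢ² = 0.24² + 0.02² + 0.08² + 0.07² + 0.57² + 0.02² = 0.0576 + 0.0004 + 0.0064 + 0.0049 + 0.3249 + 0.0004 = 0.3946
B_III = 1 / 0.3946 = 2.5342
Highest B → broadest niche (most generalist): morphospecies III (B = 2.53).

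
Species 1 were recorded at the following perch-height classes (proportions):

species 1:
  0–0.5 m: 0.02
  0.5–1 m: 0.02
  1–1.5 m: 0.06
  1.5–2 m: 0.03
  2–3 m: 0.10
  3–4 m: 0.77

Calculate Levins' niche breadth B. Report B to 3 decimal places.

Σpᵢ² = 0.02² + 0.02² + 0.06² + 0.03² + 0.10² + 0.77² = 0.0004 + 0.0004 + 0.0036 + 0.0009 + 0.0100 + 0.5929 = 0.6082
B = 1 / 0.6082 = 1.64420

1.644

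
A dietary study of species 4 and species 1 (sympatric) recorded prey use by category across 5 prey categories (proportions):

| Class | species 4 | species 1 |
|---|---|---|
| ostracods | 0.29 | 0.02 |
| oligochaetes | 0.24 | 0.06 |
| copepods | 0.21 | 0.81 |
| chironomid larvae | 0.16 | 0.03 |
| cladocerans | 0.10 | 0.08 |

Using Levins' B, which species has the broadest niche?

Σp_4ᵢ² = 0.29² + 0.24² + 0.21² + 0.16² + 0.10² = 0.0841 + 0.0576 + 0.0441 + 0.0256 + 0.0100 = 0.2214
B_4 = 1 / 0.2214 = 4.5167
Σp_1ᵢ² = 0.02² + 0.06² + 0.81² + 0.03² + 0.08² = 0.0004 + 0.0036 + 0.6561 + 0.0009 + 0.0064 = 0.6674
B_1 = 1 / 0.6674 = 1.4984
Highest B → broadest niche (most generalist): species 4 (B = 4.52).

species 4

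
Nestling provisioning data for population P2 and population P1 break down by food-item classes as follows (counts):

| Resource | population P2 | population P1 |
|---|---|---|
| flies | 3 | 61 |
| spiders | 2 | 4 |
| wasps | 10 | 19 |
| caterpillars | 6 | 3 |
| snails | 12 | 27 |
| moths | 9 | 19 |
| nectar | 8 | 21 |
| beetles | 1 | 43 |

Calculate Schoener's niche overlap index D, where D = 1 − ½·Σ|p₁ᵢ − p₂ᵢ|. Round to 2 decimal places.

Proportions for population P2 (n=51): 3/51=0.0588, 2/51=0.0392, 10/51=0.1961, 6/51=0.1176, 12/51=0.2353, 9/51=0.1765, 8/51=0.1569, 1/51=0.0196
Proportions for population P1 (n=197): 61/197=0.3096, 4/197=0.0203, 19/197=0.0964, 3/197=0.0152, 27/197=0.1371, 19/197=0.0964, 21/197=0.1066, 43/197=0.2183
Σ|p₁ᵢ − p₂ᵢ| = 0.2508 + 0.0189 + 0.0997 + 0.1024 + 0.0982 + 0.0801 + 0.0503 + 0.1987 = 0.8991
D = 1 − ½ × 0.8991 = 1 − 0.44955 = 0.55045

0.55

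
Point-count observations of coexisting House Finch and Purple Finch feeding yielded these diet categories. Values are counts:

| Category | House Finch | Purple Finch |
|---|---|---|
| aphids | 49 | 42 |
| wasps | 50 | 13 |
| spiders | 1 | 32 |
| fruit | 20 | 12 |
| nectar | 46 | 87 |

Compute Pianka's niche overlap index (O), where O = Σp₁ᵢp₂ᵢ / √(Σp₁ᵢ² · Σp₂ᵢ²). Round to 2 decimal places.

Proportions for House Finch (n=166): 49/166=0.2952, 50/166=0.3012, 1/166=0.0060, 20/166=0.1205, 46/166=0.2771
Proportions for Purple Finch (n=186): 42/186=0.2258, 13/186=0.0699, 32/186=0.1720, 12/186=0.0645, 87/186=0.4677
Σ p₁ᵢp₂ᵢ = 0.066656 + 0.021054 + 0.001032 + 0.007772 + 0.129600 = 0.226114
Σp_1ᵢ² = 0.2952² + 0.3012² + 0.0060² + 0.1205² + 0.2771² = 0.087143 + 0.090721 + 0.000036 + 0.014520 + 0.076784 = 0.269204
Σp_2ᵢ² = 0.2258² + 0.0699² + 0.1720² + 0.0645² + 0.4677² = 0.050986 + 0.004886 + 0.029584 + 0.004160 + 0.218743 = 0.308359
O = 0.226114 / √(0.269204 × 0.308359) = 0.226114 / 0.2881171 = 0.7848

0.78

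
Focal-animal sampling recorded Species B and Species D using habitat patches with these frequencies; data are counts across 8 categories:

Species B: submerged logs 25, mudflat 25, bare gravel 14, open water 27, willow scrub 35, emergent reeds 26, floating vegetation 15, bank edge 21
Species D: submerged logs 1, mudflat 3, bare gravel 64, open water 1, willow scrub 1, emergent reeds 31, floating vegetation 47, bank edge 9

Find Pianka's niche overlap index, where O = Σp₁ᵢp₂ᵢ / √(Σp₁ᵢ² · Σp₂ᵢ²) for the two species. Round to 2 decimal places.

Proportions for Species B (n=188): 25/188=0.1330, 25/188=0.1330, 14/188=0.0745, 27/188=0.1436, 35/188=0.1862, 26/188=0.1383, 15/188=0.0798, 21/188=0.1117
Proportions for Species D (n=157): 1/157=0.0064, 3/157=0.0191, 64/157=0.4076, 1/157=0.0064, 1/157=0.0064, 31/157=0.1975, 47/157=0.2994, 9/157=0.0573
Σ p₁ᵢp₂ᵢ = 0.000851 + 0.002540 + 0.030366 + 0.000919 + 0.001192 + 0.027314 + 0.023892 + 0.006400 = 0.093474
Σp_1ᵢ² = 0.1330² + 0.1330² + 0.0745² + 0.1436² + 0.1862² + 0.1383² + 0.0798² + 0.1117² = 0.017689 + 0.017689 + 0.005550 + 0.020621 + 0.034670 + 0.019127 + 0.006368 + 0.012477 = 0.134191
Σp_2ᵢ² = 0.0064² + 0.0191² + 0.4076² + 0.0064² + 0.0064² + 0.1975² + 0.2994² + 0.0573² = 0.000041 + 0.000365 + 0.166138 + 0.000041 + 0.000041 + 0.039006 + 0.089640 + 0.003283 = 0.298555
O = 0.093474 / √(0.134191 × 0.298555) = 0.093474 / 0.2001584 = 0.4670

0.47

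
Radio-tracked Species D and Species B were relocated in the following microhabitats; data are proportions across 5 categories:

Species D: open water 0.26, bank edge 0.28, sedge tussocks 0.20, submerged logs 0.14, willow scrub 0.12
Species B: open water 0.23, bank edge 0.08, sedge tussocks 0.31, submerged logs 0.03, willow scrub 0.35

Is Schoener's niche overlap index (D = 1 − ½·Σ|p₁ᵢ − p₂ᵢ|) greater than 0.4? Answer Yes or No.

Σ|p₁ᵢ − p₂ᵢ| = 0.03 + 0.20 + 0.11 + 0.11 + 0.23 = 0.68
D = 1 − ½ × 0.68 = 1 − 0.340 = 0.6600
D = 0.6600 > 0.4 → Yes.

Yes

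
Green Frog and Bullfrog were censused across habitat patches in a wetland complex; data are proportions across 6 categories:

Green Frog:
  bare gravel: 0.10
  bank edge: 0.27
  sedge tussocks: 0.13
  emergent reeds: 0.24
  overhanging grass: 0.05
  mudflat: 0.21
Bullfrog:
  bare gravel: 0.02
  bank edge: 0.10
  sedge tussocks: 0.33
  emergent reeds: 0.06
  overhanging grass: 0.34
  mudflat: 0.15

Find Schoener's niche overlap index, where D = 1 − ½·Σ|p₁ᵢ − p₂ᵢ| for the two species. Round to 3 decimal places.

0.510

Σ|p₁ᵢ − p₂ᵢ| = 0.08 + 0.17 + 0.20 + 0.18 + 0.29 + 0.06 = 0.98
D = 1 − ½ × 0.98 = 1 − 0.490 = 0.51000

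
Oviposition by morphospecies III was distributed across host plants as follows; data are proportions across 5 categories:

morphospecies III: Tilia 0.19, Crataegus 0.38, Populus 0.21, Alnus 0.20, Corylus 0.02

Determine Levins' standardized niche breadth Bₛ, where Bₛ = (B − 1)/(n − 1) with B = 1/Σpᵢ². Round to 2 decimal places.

Σpᵢ² = 0.19² + 0.38² + 0.21² + 0.20² + 0.02² = 0.0361 + 0.1444 + 0.0441 + 0.0400 + 0.0004 = 0.2650
B = 1 / 0.2650 = 3.7736
Bₛ = (B − 1)/(n − 1) = (3.7736 − 1)/(5 − 1) = 2.7736/4 = 0.6934

0.69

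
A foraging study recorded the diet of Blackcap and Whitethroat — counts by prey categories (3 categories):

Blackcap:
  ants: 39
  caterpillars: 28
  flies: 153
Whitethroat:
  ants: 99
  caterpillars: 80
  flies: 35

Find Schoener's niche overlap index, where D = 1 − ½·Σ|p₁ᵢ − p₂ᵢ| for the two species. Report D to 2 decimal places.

0.47

Proportions for Blackcap (n=220): 39/220=0.1773, 28/220=0.1273, 153/220=0.6955
Proportions for Whitethroat (n=214): 99/214=0.4626, 80/214=0.3738, 35/214=0.1636
Σ|p₁ᵢ − p₂ᵢ| = 0.2853 + 0.2465 + 0.5319 = 1.0637
D = 1 − ½ × 1.0637 = 1 − 0.53185 = 0.46815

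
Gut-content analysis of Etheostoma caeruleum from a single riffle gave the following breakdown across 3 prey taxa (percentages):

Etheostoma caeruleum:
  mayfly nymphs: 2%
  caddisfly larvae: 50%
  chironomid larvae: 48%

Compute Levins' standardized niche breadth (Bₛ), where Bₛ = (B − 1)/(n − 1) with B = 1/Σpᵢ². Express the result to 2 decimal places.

0.54

Convert percentages to proportions (divide by 100).
Σpᵢ² = 0.02² + 0.50² + 0.48² = 0.0004 + 0.2500 + 0.2304 = 0.4808
B = 1 / 0.4808 = 2.0799
Bₛ = (B − 1)/(n − 1) = (2.0799 − 1)/(3 − 1) = 1.0799/2 = 0.5400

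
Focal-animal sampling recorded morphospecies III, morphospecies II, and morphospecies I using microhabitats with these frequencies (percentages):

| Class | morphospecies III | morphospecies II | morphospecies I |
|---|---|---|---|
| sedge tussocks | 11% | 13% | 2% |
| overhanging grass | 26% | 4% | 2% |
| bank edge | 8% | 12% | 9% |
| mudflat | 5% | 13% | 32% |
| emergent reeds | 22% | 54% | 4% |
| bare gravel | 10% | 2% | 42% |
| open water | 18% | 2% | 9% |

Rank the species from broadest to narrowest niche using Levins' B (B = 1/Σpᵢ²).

morphospecies III > morphospecies I > morphospecies II

Convert percentages to proportions (divide by 100).
Σp_IIIᵢ² = 0.11² + 0.26² + 0.08² + 0.05² + 0.22² + 0.10² + 0.18² = 0.0121 + 0.0676 + 0.0064 + 0.0025 + 0.0484 + 0.0100 + 0.0324 = 0.1794
B_III = 1 / 0.1794 = 5.5741
Σp_IIᵢ² = 0.13² + 0.04² + 0.12² + 0.13² + 0.54² + 0.02² + 0.02² = 0.0169 + 0.0016 + 0.0144 + 0.0169 + 0.2916 + 0.0004 + 0.0004 = 0.3422
B_II = 1 / 0.3422 = 2.9223
Σp_Iᵢ² = 0.02² + 0.02² + 0.09² + 0.32² + 0.04² + 0.42² + 0.09² = 0.0004 + 0.0004 + 0.0081 + 0.1024 + 0.0016 + 0.1764 + 0.0081 = 0.2974
B_I = 1 / 0.2974 = 3.3625
Ranking by B (broadest → narrowest): morphospecies III (5.57) > morphospecies I (3.36) > morphospecies II (2.92)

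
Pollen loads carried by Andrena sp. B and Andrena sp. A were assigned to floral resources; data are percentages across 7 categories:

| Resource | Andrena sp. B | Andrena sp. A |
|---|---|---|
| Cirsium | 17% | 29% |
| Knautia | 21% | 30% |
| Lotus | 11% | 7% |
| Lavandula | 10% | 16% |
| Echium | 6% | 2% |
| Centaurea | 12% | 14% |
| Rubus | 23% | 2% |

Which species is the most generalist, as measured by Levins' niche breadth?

Convert percentages to proportions (divide by 100).
Σp_Bᵢ² = 0.17² + 0.21² + 0.11² + 0.10² + 0.06² + 0.12² + 0.23² = 0.0289 + 0.0441 + 0.0121 + 0.0100 + 0.0036 + 0.0144 + 0.0529 = 0.1660
B_B = 1 / 0.1660 = 6.0241
Σp_Aᵢ² = 0.29² + 0.30² + 0.07² + 0.16² + 0.02² + 0.14² + 0.02² = 0.0841 + 0.0900 + 0.0049 + 0.0256 + 0.0004 + 0.0196 + 0.0004 = 0.2250
B_A = 1 / 0.2250 = 4.4444
Highest B → broadest niche (most generalist): Andrena sp. B (B = 6.02).

Andrena sp. B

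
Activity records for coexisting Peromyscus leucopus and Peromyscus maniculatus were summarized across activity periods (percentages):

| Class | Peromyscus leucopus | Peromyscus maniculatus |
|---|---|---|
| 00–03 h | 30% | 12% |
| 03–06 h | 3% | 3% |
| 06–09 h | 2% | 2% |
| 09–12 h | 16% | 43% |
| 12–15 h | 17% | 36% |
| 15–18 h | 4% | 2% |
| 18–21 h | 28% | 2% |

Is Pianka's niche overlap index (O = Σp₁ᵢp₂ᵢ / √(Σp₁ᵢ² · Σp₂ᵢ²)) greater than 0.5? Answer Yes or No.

Convert percentages to proportions (divide by 100).
Σ p₁ᵢp₂ᵢ = 0.0360 + 0.0009 + 0.0004 + 0.0688 + 0.0612 + 0.0008 + 0.0056 = 0.1737
Σp_1ᵢ² = 0.30² + 0.03² + 0.02² + 0.16² + 0.17² + 0.04² + 0.28² = 0.0900 + 0.0009 + 0.0004 + 0.0256 + 0.0289 + 0.0016 + 0.0784 = 0.2258
Σp_2ᵢ² = 0.12² + 0.03² + 0.02² + 0.43² + 0.36² + 0.02² + 0.02² = 0.0144 + 0.0009 + 0.0004 + 0.1849 + 0.1296 + 0.0004 + 0.0004 = 0.3310
O = 0.1737 / √(0.2258 × 0.3310) = 0.1737 / 0.27339 = 0.6354
O = 0.6354 > 0.5 → Yes.

Yes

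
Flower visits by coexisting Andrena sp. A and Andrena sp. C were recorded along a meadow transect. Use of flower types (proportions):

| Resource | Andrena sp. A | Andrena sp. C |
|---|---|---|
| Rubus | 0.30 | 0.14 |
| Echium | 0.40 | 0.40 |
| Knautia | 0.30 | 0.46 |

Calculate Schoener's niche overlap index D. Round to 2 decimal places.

Σ|p₁ᵢ − p₂ᵢ| = 0.16 + 0.00 + 0.16 = 0.32
D = 1 − ½ × 0.32 = 1 − 0.160 = 0.8400

0.84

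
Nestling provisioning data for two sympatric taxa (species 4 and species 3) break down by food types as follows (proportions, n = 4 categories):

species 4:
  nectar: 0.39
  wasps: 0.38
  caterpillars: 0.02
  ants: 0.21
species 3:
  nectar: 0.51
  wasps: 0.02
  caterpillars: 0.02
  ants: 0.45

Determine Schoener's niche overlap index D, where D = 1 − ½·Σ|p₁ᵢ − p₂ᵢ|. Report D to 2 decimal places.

Σ|p₁ᵢ − p₂ᵢ| = 0.12 + 0.36 + 0.00 + 0.24 = 0.72
D = 1 − ½ × 0.72 = 1 − 0.360 = 0.6400

0.64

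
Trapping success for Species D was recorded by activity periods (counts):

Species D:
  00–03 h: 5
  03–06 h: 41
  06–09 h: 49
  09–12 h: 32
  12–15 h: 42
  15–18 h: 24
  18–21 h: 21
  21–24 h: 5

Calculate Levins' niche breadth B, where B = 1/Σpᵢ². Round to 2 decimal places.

6.04

Proportions for Species D (n=219): 5/219=0.0228, 41/219=0.1872, 49/219=0.2237, 32/219=0.1461, 42/219=0.1918, 24/219=0.1096, 21/219=0.0959, 5/219=0.0228
Σpᵢ² = 0.0228² + 0.1872² + 0.2237² + 0.1461² + 0.1918² + 0.1096² + 0.0959² + 0.0228² = 0.000520 + 0.035044 + 0.050042 + 0.021345 + 0.036787 + 0.012012 + 0.009197 + 0.000520 = 0.165467
B = 1 / 0.165467 = 6.0435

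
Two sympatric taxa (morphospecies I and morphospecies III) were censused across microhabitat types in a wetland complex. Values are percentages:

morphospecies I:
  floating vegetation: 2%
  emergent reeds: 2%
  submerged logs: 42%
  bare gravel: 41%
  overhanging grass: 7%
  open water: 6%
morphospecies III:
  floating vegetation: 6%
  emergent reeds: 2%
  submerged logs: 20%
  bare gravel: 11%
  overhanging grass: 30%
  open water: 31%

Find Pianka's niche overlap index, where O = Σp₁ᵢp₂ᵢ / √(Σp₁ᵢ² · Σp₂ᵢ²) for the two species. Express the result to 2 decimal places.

Convert percentages to proportions (divide by 100).
Σ p₁ᵢp₂ᵢ = 0.0012 + 0.0004 + 0.0840 + 0.0451 + 0.0210 + 0.0186 = 0.1703
Σp_1ᵢ² = 0.02² + 0.02² + 0.42² + 0.41² + 0.07² + 0.06² = 0.0004 + 0.0004 + 0.1764 + 0.1681 + 0.0049 + 0.0036 = 0.3538
Σp_2ᵢ² = 0.06² + 0.02² + 0.20² + 0.11² + 0.30² + 0.31² = 0.0036 + 0.0004 + 0.0400 + 0.0121 + 0.0900 + 0.0961 = 0.2422
O = 0.1703 / √(0.3538 × 0.2422) = 0.1703 / 0.29273 = 0.5818

0.58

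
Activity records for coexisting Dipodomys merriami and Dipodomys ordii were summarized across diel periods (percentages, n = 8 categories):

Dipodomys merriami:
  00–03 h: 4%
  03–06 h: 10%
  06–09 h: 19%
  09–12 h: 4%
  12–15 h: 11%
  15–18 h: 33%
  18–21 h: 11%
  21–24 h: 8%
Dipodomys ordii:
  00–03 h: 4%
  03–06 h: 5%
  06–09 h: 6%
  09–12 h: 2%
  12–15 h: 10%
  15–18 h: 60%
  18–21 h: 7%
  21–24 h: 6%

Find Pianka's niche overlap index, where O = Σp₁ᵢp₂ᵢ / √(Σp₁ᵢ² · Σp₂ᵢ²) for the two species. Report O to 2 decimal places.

Convert percentages to proportions (divide by 100).
Σ p₁ᵢp₂ᵢ = 0.0016 + 0.0050 + 0.0114 + 0.0008 + 0.0110 + 0.1980 + 0.0077 + 0.0048 = 0.2403
Σp_1ᵢ² = 0.04² + 0.10² + 0.19² + 0.04² + 0.11² + 0.33² + 0.11² + 0.08² = 0.0016 + 0.0100 + 0.0361 + 0.0016 + 0.0121 + 0.1089 + 0.0121 + 0.0064 = 0.1888
Σp_2ᵢ² = 0.04² + 0.05² + 0.06² + 0.02² + 0.10² + 0.60² + 0.07² + 0.06² = 0.0016 + 0.0025 + 0.0036 + 0.0004 + 0.0100 + 0.3600 + 0.0049 + 0.0036 = 0.3866
O = 0.2403 / √(0.1888 × 0.3866) = 0.2403 / 0.27017 = 0.8894

0.89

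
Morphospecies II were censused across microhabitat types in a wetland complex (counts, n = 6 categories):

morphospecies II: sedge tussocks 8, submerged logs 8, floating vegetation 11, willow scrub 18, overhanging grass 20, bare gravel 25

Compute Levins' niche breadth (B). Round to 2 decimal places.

5.07

Proportions for morphospecies II (n=90): 8/90=0.0889, 8/90=0.0889, 11/90=0.1222, 18/90=0.2000, 20/90=0.2222, 25/90=0.2778
Σpᵢ² = 0.0889² + 0.0889² + 0.1222² + 0.2000² + 0.2222² + 0.2778² = 0.007903 + 0.007903 + 0.014933 + 0.040000 + 0.049373 + 0.077173 = 0.197285
B = 1 / 0.197285 = 5.0688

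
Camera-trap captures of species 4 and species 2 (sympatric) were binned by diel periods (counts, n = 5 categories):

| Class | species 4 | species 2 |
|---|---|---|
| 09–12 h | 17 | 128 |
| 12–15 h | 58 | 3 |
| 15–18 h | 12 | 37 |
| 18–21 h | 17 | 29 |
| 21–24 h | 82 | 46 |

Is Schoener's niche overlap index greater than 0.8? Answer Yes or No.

No

Proportions for species 4 (n=186): 17/186=0.0914, 58/186=0.3118, 12/186=0.0645, 17/186=0.0914, 82/186=0.4409
Proportions for species 2 (n=243): 128/243=0.5267, 3/243=0.0123, 37/243=0.1523, 29/243=0.1193, 46/243=0.1893
Σ|p₁ᵢ − p₂ᵢ| = 0.4353 + 0.2995 + 0.0878 + 0.0279 + 0.2516 = 1.1021
D = 1 − ½ × 1.1021 = 1 − 0.55105 = 0.44895
D = 0.44895 < 0.8 → No.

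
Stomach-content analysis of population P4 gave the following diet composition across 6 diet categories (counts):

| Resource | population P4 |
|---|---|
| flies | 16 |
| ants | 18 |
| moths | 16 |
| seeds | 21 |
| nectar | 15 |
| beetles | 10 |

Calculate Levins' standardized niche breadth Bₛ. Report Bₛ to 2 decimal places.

0.95

Proportions for population P4 (n=96): 16/96=0.1667, 18/96=0.1875, 16/96=0.1667, 21/96=0.2188, 15/96=0.1563, 10/96=0.1042
Σpᵢ² = 0.1667² + 0.1875² + 0.1667² + 0.2188² + 0.1563² + 0.1042² = 0.027789 + 0.035156 + 0.027789 + 0.047873 + 0.024430 + 0.010858 = 0.173895
B = 1 / 0.173895 = 5.7506
Bₛ = (B − 1)/(n − 1) = (5.7506 − 1)/(6 − 1) = 4.7506/5 = 0.9501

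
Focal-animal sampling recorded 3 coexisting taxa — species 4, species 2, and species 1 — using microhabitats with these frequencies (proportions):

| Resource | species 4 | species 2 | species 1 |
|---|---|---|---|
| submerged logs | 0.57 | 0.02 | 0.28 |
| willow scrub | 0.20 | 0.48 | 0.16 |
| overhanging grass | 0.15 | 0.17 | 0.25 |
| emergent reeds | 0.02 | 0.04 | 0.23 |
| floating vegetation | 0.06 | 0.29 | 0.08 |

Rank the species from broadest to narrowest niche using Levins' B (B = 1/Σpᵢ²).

species 1 > species 2 > species 4

Σp_4ᵢ² = 0.57² + 0.20² + 0.15² + 0.02² + 0.06² = 0.3249 + 0.0400 + 0.0225 + 0.0004 + 0.0036 = 0.3914
B_4 = 1 / 0.3914 = 2.5549
Σp_2ᵢ² = 0.02² + 0.48² + 0.17² + 0.04² + 0.29² = 0.0004 + 0.2304 + 0.0289 + 0.0016 + 0.0841 = 0.3454
B_2 = 1 / 0.3454 = 2.8952
Σp_1ᵢ² = 0.28² + 0.16² + 0.25² + 0.23² + 0.08² = 0.0784 + 0.0256 + 0.0625 + 0.0529 + 0.0064 = 0.2258
B_1 = 1 / 0.2258 = 4.4287
Ranking by B (broadest → narrowest): species 1 (4.43) > species 2 (2.90) > species 4 (2.55)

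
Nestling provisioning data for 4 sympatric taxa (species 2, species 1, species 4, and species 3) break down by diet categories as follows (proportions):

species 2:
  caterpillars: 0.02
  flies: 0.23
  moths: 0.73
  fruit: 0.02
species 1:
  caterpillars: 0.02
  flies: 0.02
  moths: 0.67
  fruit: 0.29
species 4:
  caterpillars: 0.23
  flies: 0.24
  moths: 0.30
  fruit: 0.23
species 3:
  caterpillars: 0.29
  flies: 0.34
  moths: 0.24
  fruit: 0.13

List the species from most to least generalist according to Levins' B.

Σp_2ᵢ² = 0.02² + 0.23² + 0.73² + 0.02² = 0.0004 + 0.0529 + 0.5329 + 0.0004 = 0.5866
B_2 = 1 / 0.5866 = 1.7047
Σp_1ᵢ² = 0.02² + 0.02² + 0.67² + 0.29² = 0.0004 + 0.0004 + 0.4489 + 0.0841 = 0.5338
B_1 = 1 / 0.5338 = 1.8734
Σp_4ᵢ² = 0.23² + 0.24² + 0.30² + 0.23² = 0.0529 + 0.0576 + 0.0900 + 0.0529 = 0.2534
B_4 = 1 / 0.2534 = 3.9463
Σp_3ᵢ² = 0.29² + 0.34² + 0.24² + 0.13² = 0.0841 + 0.1156 + 0.0576 + 0.0169 = 0.2742
B_3 = 1 / 0.2742 = 3.6470
Ranking by B (broadest → narrowest): species 4 (3.95) > species 3 (3.65) > species 1 (1.87) > species 2 (1.70)

species 4 > species 3 > species 1 > species 2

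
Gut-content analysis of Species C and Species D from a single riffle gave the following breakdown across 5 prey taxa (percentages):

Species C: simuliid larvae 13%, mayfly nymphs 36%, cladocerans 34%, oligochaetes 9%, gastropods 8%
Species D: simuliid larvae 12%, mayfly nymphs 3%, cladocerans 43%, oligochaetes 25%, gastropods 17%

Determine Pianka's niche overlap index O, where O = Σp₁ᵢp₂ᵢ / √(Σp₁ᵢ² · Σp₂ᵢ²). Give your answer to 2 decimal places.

Convert percentages to proportions (divide by 100).
Σ p₁ᵢp₂ᵢ = 0.0156 + 0.0108 + 0.1462 + 0.0225 + 0.0136 = 0.2087
Σp_1ᵢ² = 0.13² + 0.36² + 0.34² + 0.09² + 0.08² = 0.0169 + 0.1296 + 0.1156 + 0.0081 + 0.0064 = 0.2766
Σp_2ᵢ² = 0.12² + 0.03² + 0.43² + 0.25² + 0.17² = 0.0144 + 0.0009 + 0.1849 + 0.0625 + 0.0289 = 0.2916
O = 0.2087 / √(0.2766 × 0.2916) = 0.2087 / 0.28400 = 0.7349

0.73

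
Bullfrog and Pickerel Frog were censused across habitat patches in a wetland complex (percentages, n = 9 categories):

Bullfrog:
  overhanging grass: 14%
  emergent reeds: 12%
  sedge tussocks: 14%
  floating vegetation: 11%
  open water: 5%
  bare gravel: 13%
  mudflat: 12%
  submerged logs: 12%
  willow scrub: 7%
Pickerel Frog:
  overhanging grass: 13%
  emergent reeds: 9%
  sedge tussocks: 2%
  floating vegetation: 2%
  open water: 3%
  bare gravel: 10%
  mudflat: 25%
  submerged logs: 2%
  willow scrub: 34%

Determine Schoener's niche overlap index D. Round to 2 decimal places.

Convert percentages to proportions (divide by 100).
Σ|p₁ᵢ − p₂ᵢ| = 0.01 + 0.03 + 0.12 + 0.09 + 0.02 + 0.03 + 0.13 + 0.10 + 0.27 = 0.80
D = 1 − ½ × 0.80 = 1 − 0.400 = 0.6000

0.60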